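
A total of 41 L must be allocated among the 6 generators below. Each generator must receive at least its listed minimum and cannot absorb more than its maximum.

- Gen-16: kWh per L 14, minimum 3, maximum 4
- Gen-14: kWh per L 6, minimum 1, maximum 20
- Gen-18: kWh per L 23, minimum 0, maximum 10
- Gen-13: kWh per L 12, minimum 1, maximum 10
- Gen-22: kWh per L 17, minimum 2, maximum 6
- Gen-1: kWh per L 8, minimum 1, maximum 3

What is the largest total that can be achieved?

580

Meeting every minimum uses 3+1+0+1+2+1 = 8 L, leaving 33.
Rank by kWh per L: Gen-18 23 > Gen-22 17 > Gen-16 14 > Gen-13 12 > Gen-1 8 > Gen-14 6.
Gen-18 takes 10 more to reach its cap of 10 → 23 left.
Give Gen-22 4 more to hit its cap of 6 → 19 left.
Gen-16 takes 1 more to reach its cap of 4 → 18 left.
Gen-13 takes 9 more to reach its cap of 10 → 9 left.
Gen-1: +2 to 3 (cap) → 7 left.
Only 7 left; Gen-14 takes them to reach 8.
Total = 14×4 + 6×8 + 23×10 + 12×10 + 17×6 + 8×3 = 580.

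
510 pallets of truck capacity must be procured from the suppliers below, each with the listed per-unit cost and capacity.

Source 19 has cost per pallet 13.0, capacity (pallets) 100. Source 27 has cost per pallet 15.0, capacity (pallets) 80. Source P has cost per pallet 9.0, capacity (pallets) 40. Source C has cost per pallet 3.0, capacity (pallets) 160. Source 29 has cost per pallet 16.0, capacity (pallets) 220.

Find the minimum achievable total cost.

5420

Cheapest first:
Source C at 3.0: take all 160 pallets → 350 still needed.
Source P (9.0): use full 40 → 310 pallets to go.
Source 19 (13.0): use full 100 → 210 pallets to go.
Source 27 (15.0): use full 80 → 130 pallets to go.
Take 130 from Source 29 at 16.0 to finish.
Cost = 160×3.0 + 40×9.0 + 100×13.0 + 80×15.0 + 130×16.0 = 5420.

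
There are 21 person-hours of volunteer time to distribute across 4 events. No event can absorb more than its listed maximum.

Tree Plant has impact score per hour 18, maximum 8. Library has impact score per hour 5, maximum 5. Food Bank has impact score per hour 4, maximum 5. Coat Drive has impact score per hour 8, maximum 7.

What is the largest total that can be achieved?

Rank by impact score per hour: Tree Plant 18 > Coat Drive 8 > Library 5 > Food Bank 4.
Tree Plant takes 8 to reach its cap of 8 → 13 left.
Coat Drive: +7 to 7 (cap) → 6 left.
Give Library 5 to hit its cap of 5 → 1 left.
Only 1 left; Food Bank takes them to reach 1.
Total = 18×8 + 5×5 + 4×1 + 8×7 = 229.

229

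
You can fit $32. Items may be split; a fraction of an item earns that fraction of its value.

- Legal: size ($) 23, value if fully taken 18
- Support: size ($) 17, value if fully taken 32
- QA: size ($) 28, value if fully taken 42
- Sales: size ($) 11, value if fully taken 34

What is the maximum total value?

72

Sort by value density: Sales 34/11≈3.09, Support 32/17≈1.88, QA 42/28≈1.5, Legal 18/23≈0.783.
All 11 $ of Sales fit (value 34) ; 21 remain.
All 17 $ of Support fit (value 32) ; 4 remain.
Only 4 $ remain; take 4/28 of QA for value 42×4/28 = 6.
Total value = 72.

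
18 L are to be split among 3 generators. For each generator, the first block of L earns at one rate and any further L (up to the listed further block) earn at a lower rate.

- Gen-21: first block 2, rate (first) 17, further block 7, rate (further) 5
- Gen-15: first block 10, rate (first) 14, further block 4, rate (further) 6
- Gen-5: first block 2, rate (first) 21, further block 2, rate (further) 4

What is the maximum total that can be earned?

Order all 6 blocks by rate: Gen-5/T1 21 > Gen-21/T1 17 > Gen-15/T1 14 > Gen-15/T2 6 > Gen-21/T2 5 > Gen-5/T2 4.
Fill Gen-5 T1 block (2 at 21) → 16 left.
Gen-21/T1 (17): +2 → 14 left.
Gen-15/T1 (14): +10 → 4 left.
Fill Gen-15 T2 block (4 at 6) → 0 left.
Total = 21×2 + 17×2 + 14×10 + 6×4 = 240.

240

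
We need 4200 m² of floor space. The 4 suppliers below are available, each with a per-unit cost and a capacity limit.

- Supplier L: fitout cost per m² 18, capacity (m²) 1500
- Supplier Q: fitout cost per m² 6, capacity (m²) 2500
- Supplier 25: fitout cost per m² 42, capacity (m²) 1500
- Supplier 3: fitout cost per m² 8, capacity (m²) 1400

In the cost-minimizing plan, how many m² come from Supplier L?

Cheapest first:
Supplier Q at 6: take all 2500 m² → 1700 still needed.
Supplier 3 at 8: take all 1400 m² → 300 still needed.
Take 300 from Supplier L at 18 to finish.
Supplier 25: unused.

300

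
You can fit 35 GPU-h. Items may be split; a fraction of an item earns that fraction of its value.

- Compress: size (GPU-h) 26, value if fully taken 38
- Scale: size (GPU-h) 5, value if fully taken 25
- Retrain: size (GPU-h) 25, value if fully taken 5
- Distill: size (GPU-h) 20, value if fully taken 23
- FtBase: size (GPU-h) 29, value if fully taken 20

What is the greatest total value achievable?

67.6

Best value per unit of size first: Scale 25/5≈5, Compress 38/26≈1.46, Distill 23/20≈1.15, FtBase 20/29≈0.69, Retrain 5/25≈0.2.
All 5 GPU-h of Scale fit (value 25) ; 30 remain.
All 26 GPU-h of Compress fit (value 38) ; 4 remain.
Fill the last 4 GPU-h with part of Distill: 4/20 of it earns 4.6.
Total value = 67.6.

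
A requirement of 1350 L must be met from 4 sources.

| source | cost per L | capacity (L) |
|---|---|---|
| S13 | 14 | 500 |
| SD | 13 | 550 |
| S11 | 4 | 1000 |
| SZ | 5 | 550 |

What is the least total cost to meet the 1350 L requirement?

5750

Fill from the cheapest source first.
S11 at 4: take all 1000 L → 350 still needed.
SZ (5): take the remaining 350 → done.
SD, S13: unused.
Cost = 1000×4 + 350×5 = 5750.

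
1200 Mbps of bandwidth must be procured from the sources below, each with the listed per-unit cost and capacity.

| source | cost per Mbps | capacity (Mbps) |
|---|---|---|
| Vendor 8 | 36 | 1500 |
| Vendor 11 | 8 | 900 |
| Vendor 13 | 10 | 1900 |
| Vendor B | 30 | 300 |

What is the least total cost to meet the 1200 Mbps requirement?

Fill from the cheapest source first.
Vendor 11 (8): use full 900 → 300 Mbps to go.
Take 300 from Vendor 13 at 10 to finish.
Vendor B, Vendor 8: unused.
Cost = 900×8 + 300×10 = 10200.

10200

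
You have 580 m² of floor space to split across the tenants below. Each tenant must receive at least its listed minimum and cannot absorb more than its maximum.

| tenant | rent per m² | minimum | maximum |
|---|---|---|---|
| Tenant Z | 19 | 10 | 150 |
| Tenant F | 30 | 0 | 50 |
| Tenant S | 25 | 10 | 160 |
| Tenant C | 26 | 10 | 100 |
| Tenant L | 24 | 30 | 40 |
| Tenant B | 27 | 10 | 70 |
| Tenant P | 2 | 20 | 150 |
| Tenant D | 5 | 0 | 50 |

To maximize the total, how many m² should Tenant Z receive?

Meeting every minimum uses 10+0+10+10+30+10+20+0 = 90 m², leaving 490.
Order the tenants by rent per m²: Tenant F 30 > Tenant B 27 > Tenant C 26 > Tenant S 25 > Tenant L 24 > Tenant Z 19 > Tenant D 5 > Tenant P 2.
Tenant F: +50 to 50 (cap) — 440 left.
Tenant B takes 60 more to reach its cap of 70 — 380 left.
Give Tenant C 90 more to hit its cap of 100 — 290 left.
Tenant S: +150 to 160 (cap) — 140 left.
Give Tenant L 10 more to hit its cap of 40 — 130 left.
Only 130 left; Tenant Z takes them to reach 140.

140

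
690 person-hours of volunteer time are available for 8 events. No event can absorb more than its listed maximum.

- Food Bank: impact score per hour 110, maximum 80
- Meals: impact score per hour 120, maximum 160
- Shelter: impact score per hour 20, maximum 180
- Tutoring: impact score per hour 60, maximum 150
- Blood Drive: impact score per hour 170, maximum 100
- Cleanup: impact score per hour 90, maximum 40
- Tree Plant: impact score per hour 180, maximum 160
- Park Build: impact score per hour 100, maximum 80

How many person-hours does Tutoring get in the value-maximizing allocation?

70

Order the events by impact score per hour: Tree Plant 180 > Blood Drive 170 > Meals 120 > Food Bank 110 > Park Build 100 > Cleanup 90 > Tutoring 60 > Shelter 20.
Tree Plant: +160 to 160 (cap) ; 530 left.
Blood Drive takes 100 to reach its cap of 100 ; 430 left.
Meals: +160 to 160 (cap) ; 270 left.
Food Bank: +80 to 80 (cap) ; 190 left.
Park Build: +80 to 80 (cap) ; 110 left.
Cleanup: +40 to 40 (cap) ; 70 left.
Tutoring has room for 150 but only 70 remain, so it gets 70.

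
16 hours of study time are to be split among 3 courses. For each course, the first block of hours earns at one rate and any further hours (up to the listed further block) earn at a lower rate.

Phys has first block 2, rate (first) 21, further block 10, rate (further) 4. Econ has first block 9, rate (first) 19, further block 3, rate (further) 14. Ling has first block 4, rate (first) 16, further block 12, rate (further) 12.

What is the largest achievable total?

Rank every tier by rate: Phys/T1 21 > Econ/T1 19 > Ling/T1 16 > Econ/T2 14 > Ling/T2 12 > Phys/T2 4.
Fill Phys T1 block (2 at 21) ; 14 left.
Econ/T1 (19): +9 ; 5 left.
Ling/T1 (16): +4 ; 1 left.
1 remain; put them into Econ T2 at 14.
Total = 21×2 + 19×9 + 16×4 + 14×1 = 291.

291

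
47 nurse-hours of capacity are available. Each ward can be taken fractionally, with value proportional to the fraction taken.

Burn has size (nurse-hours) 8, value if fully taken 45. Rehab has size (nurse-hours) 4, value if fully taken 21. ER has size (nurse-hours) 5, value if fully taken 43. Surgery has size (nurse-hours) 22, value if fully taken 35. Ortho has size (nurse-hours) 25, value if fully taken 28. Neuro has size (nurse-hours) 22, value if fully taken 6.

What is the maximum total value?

Sort by value density: ER 43/5≈8.6, Burn 45/8≈5.62, Rehab 21/4≈5.25, Surgery 35/22≈1.59, Ortho 28/25≈1.12, Neuro 6/22≈0.273.
ER: take in full, 5 nurse-hours for value 43 ; 42 left.
Take all of Burn (8 nurse-hours, value 45) ; 34 nurse-hours left.
All 4 nurse-hours of Rehab fit (value 21) ; 30 remain.
All 22 nurse-hours of Surgery fit (value 35) ; 8 remain.
Only 8 nurse-hours remain; take 8/25 of Ortho for value 28×8/25 = 8.96.
Total value = 152.96.

152.96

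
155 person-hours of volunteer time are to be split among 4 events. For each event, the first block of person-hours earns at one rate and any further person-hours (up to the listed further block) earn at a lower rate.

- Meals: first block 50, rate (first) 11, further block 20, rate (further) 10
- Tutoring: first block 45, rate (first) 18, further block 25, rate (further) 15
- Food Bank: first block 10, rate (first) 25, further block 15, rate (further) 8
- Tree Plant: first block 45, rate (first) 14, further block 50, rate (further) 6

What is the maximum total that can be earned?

Order all 8 blocks by rate: Food Bank/first 25 > Tutoring/first 18 > Tutoring/second 15 > Tree Plant/first 14 > Meals/first 11 > Meals/second 10 > Food Bank/second 8 > Tree Plant/second 6.
Food Bank/first (25): +10 — 145 left.
Fill Tutoring first block (45 at 18) — 100 left.
Tutoring second at 15: fill all 25 — 75 left.
Fill Tree Plant first block (45 at 14) — 30 left.
Meals first at 11: only 30 left, fill 30.
Total = 25×10 + 18×45 + 15×25 + 14×45 + 11×30 = 2395.

2395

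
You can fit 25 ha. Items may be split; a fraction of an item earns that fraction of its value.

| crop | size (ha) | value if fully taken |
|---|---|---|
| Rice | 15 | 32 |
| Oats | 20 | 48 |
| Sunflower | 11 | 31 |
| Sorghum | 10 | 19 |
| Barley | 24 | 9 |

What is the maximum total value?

Sort by value density: Sunflower 31/11≈2.82, Oats 48/20≈2.4, Rice 32/15≈2.13, Sorghum 19/10≈1.9, Barley 9/24≈0.375.
Take all of Sunflower (11 ha, value 31) ; 14 ha left.
14 ha left: a 14/20 share of Oats gives 48×14/20 = 33.6.
Total value = 64.6.

64.6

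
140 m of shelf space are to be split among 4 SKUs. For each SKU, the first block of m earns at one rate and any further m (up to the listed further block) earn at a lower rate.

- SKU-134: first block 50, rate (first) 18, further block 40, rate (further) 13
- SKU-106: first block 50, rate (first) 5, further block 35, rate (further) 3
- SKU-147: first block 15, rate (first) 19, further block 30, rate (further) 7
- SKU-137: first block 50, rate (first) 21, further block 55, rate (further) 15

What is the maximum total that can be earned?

2610

Order all 8 blocks by rate: SKU-137/tier1 21 > SKU-147/tier1 19 > SKU-134/tier1 18 > SKU-137/tier2 15 > SKU-134/tier2 13 > SKU-147/tier2 7 > SKU-106/tier1 5 > SKU-106/tier2 3.
SKU-137 tier1 at 21: fill all 50 → 90 left.
SKU-147 tier1 at 19: fill all 15 → 75 left.
SKU-134 tier1 at 18: fill all 50 → 25 left.
SKU-137/tier2: +25 of 55 at 15; pool empty.
Total = 21×50 + 19×15 + 18×50 + 15×25 = 2610.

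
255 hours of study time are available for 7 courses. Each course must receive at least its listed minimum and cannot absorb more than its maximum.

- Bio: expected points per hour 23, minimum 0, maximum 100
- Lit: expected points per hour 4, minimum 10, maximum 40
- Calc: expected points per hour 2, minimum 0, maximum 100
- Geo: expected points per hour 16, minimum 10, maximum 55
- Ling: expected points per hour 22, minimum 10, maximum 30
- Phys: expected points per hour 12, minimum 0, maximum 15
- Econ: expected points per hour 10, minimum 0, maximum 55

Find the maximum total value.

4510

Meeting every minimum uses 0+10+0+10+10+0+0 = 30 hours, leaving 225.
Order the courses by expected points per hour: Bio 23 > Ling 22 > Geo 16 > Phys 12 > Econ 10 > Lit 4 > Calc 2.
Give Bio 100 more to hit its cap of 100 — 125 left.
Ling takes 20 more to reach its cap of 30 — 105 left.
Geo takes 45 more to reach its cap of 55 — 60 left.
Phys takes 15 more to reach its cap of 15 — 45 left.
Econ has room for 55 more but only 45 remain, so it gets 45.
Total = 23×100 + 4×10 + 16×55 + 22×30 + 12×15 + 10×45 = 4510.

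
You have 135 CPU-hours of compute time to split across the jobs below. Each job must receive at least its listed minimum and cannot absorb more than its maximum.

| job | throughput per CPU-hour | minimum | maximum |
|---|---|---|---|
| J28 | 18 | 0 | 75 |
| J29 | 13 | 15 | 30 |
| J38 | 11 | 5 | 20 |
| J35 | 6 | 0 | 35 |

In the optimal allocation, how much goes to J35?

10

Meeting every minimum uses 0+15+5+0 = 20 CPU-hours, leaving 115.
Highest throughput per CPU-hour first: J28 18 > J29 13 > J38 11 > J35 6.
Give J28 75 more to hit its cap of 75 → 40 left.
J29: +15 to 30 (cap) → 25 left.
Give J38 15 more to hit its cap of 20 → 10 left.
Only 10 left; J35 takes them to reach 10.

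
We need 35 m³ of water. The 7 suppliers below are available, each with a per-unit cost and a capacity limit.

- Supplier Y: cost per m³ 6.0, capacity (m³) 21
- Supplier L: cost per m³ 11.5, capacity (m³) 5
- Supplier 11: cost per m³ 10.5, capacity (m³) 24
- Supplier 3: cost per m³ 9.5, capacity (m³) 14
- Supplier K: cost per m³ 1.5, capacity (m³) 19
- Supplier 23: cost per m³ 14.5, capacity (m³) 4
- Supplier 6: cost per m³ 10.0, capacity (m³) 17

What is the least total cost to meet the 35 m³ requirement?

124.5

Use suppliers in increasing cost order.
Take 19 from Supplier K at 1.5 — need 16 more.
Supplier Y at 6.0: take 16 of its 21 — requirement met.
Supplier 3, Supplier 6, Supplier 11, Supplier L, Supplier 23: unused.
Cost = 19×1.5 + 16×6.0 = 124.5.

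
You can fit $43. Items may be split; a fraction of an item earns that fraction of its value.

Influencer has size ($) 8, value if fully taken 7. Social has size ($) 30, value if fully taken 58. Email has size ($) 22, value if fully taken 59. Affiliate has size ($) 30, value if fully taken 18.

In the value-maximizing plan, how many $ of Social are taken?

21

Sort by value density: Email 59/22≈2.68, Social 58/30≈1.93, Influencer 7/8≈0.875, Affiliate 18/30≈0.6.
Email: take in full, 22 $ for value 59 ; 21 left.
21 $ left: a 21/30 share of Social gives 58×21/30 = 40.6.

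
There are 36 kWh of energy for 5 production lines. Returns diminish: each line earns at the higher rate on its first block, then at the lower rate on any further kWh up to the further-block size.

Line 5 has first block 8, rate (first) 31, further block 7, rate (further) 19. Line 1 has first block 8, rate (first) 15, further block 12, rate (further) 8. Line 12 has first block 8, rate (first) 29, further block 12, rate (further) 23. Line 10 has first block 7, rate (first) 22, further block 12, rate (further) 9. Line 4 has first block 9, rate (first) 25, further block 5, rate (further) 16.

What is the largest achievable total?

Order all 10 blocks by rate: Line 5/tier1 31 > Line 12/tier1 29 > Line 4/tier1 25 > Line 12/tier2 23 > Line 10/tier1 22 > Line 5/tier2 19 > Line 4/tier2 16 > Line 1/tier1 15 > Line 10/tier2 9 > Line 1/tier2 8.
Line 5 tier1 at 31: fill all 8 — 28 left.
Line 12/tier1 (29): +8 — 20 left.
Line 4/tier1 (25): +9 — 11 left.
Line 12/tier2: +11 of 12 at 23; pool empty.
Total = 31×8 + 29×8 + 25×9 + 23×11 = 958.

958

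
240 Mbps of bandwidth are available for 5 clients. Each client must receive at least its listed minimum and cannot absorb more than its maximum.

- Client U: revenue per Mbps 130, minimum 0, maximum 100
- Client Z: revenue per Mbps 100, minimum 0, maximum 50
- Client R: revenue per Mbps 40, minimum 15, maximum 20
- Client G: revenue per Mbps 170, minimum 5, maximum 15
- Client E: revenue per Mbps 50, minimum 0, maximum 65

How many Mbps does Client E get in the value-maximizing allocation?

Meeting every minimum uses 0+0+15+5+0 = 20 Mbps, leaving 220.
Order the clients by revenue per Mbps: Client G 170 > Client U 130 > Client Z 100 > Client E 50 > Client R 40.
Client G takes 10 more to reach its cap of 15 ; 210 left.
Client U: +100 to 100 (cap) ; 110 left.
Give Client Z 50 more to hit its cap of 50 ; 60 left.
Client E: +60 (room for 65) → 60. Pool exhausted.

60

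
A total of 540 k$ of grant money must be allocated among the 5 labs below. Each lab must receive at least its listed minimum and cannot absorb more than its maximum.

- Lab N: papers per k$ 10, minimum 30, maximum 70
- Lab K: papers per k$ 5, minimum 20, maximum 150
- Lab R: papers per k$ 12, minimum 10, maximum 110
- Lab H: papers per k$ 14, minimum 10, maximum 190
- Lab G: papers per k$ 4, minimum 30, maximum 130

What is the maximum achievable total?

Meeting every minimum uses 30+20+10+10+30 = 100 k$, leaving 440.
Rank by papers per k$: Lab H 14 > Lab R 12 > Lab N 10 > Lab K 5 > Lab G 4.
Give Lab H 180 more to hit its cap of 190 ; 260 left.
Lab R: +100 to 110 (cap) ; 160 left.
Lab N takes 40 more to reach its cap of 70 ; 120 left.
Only 120 left; Lab K takes them to reach 140.
Total = 10×70 + 5×140 + 12×110 + 14×190 + 4×30 = 5500.

5500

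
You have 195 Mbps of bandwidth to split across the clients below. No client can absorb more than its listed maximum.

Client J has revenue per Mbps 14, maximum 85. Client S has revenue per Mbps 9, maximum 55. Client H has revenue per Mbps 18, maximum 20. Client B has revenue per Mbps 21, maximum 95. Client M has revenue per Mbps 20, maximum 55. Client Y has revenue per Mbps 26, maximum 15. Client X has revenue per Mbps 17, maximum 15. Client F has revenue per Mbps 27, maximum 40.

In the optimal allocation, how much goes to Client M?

45

Rank by revenue per Mbps: Client F 27 > Client Y 26 > Client B 21 > Client M 20 > Client H 18 > Client X 17 > Client J 14 > Client S 9.
Give Client F 40 to hit its cap of 40 — 155 left.
Client Y: +15 to 15 (cap) — 140 left.
Client B takes 95 to reach its cap of 95 — 45 left.
Client M: +45 (room for 55) → 45. Pool exhausted.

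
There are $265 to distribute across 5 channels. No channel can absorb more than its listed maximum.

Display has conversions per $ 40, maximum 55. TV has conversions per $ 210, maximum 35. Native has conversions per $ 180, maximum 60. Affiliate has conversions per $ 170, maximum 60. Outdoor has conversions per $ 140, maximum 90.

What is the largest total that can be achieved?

41750

Highest conversions per $ first: TV 210 > Native 180 > Affiliate 170 > Outdoor 140 > Display 40.
TV takes 35 to reach its cap of 35 → 230 left.
Native: +60 to 60 (cap) → 170 left.
Affiliate: +60 to 60 (cap) → 110 left.
Give Outdoor 90 to hit its cap of 90 → 20 left.
Display has room for 55 but only 20 remain, so it gets 20.
Total = 40×20 + 210×35 + 180×60 + 170×60 + 140×90 = 41750.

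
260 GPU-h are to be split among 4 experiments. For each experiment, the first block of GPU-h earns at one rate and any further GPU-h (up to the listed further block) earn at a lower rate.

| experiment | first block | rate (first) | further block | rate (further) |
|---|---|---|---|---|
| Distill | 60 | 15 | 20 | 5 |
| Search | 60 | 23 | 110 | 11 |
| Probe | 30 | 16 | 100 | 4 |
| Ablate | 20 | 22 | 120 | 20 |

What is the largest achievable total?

Treat each block as its own option and order by rate: Search/T1 23 > Ablate/T1 22 > Ablate/T2 20 > Probe/T1 16 > Distill/T1 15 > Search/T2 11 > Distill/T2 5 > Probe/T2 4.
Search T1 at 23: fill all 60 ; 200 left.
Ablate/T1 (22): +20 ; 180 left.
Ablate T2 at 20: fill all 120 ; 60 left.
Probe/T1 (16): +30 ; 30 left.
Distill T1 at 15: only 30 left, fill 30.
Total = 23×60 + 22×20 + 20×120 + 16×30 + 15×30 = 5150.

5150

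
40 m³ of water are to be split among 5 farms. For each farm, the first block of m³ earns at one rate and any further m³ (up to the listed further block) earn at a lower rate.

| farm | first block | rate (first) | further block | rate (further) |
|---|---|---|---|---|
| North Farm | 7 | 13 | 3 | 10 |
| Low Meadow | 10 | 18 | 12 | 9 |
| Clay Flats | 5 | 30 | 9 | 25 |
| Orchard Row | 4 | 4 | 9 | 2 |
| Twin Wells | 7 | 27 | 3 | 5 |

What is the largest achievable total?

855

Treat each block as its own option and order by rate: Clay Flats/first 30 > Twin Wells/first 27 > Clay Flats/second 25 > Low Meadow/first 18 > North Farm/first 13 > North Farm/second 10 > Low Meadow/second 9 > Twin Wells/second 5 > Orchard Row/first 4 > Orchard Row/second 2.
Clay Flats first at 30: fill all 5 — 35 left.
Twin Wells/first (27): +7 — 28 left.
Fill Clay Flats second block (9 at 25) — 19 left.
Low Meadow/first (18): +10 — 9 left.
North Farm first at 13: fill all 7 — 2 left.
2 remain; put them into North Farm second at 10.
Total = 30×5 + 27×7 + 25×9 + 18×10 + 13×7 + 10×2 = 855.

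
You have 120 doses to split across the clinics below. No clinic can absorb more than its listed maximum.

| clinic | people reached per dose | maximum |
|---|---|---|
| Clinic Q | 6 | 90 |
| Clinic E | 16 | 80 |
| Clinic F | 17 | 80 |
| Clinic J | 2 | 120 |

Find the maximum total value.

Highest people reached per dose first: Clinic F 17 > Clinic E 16 > Clinic Q 6 > Clinic J 2.
Clinic F takes 80 to reach its cap of 80 → 40 left.
Only 40 left; Clinic E takes them to reach 40.
Total = 16×40 + 17×80 = 2000.

2000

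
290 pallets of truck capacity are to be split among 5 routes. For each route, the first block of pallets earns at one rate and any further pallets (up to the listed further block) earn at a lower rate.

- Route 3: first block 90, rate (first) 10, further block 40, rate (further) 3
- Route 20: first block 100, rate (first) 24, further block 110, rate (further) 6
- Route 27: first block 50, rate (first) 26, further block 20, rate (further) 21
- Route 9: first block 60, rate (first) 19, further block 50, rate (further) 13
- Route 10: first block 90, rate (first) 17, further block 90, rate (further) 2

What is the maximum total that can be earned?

Treat each block as its own option and order by rate: Route 27/T1 26 > Route 20/T1 24 > Route 27/T2 21 > Route 9/T1 19 > Route 10/T1 17 > Route 9/T2 13 > Route 3/T1 10 > Route 20/T2 6 > Route 3/T2 3 > Route 10/T2 2.
Fill Route 27 T1 block (50 at 26) — 240 left.
Route 20/T1 (24): +100 — 140 left.
Route 27 T2 at 21: fill all 20 — 120 left.
Route 9 T1 at 19: fill all 60 — 60 left.
Route 10 T1 at 17: only 60 left, fill 60.
Total = 26×50 + 24×100 + 21×20 + 19×60 + 17×60 = 6280.

6280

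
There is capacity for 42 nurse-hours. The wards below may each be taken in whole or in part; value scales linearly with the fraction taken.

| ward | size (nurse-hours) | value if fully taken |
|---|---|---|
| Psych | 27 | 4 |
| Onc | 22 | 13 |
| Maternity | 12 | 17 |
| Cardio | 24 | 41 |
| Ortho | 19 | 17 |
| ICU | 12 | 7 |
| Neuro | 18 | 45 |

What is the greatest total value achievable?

86

Best value per unit of size first: Neuro 45/18≈2.5, Cardio 41/24≈1.71, Maternity 17/12≈1.42, Ortho 17/19≈0.895, Onc 13/22≈0.591, ICU 7/12≈0.583, Psych 4/27≈0.148.
All 18 nurse-hours of Neuro fit (value 45) ; 24 remain.
All 24 nurse-hours of Cardio fit (value 41) ; 0 remain.
Total value = 86.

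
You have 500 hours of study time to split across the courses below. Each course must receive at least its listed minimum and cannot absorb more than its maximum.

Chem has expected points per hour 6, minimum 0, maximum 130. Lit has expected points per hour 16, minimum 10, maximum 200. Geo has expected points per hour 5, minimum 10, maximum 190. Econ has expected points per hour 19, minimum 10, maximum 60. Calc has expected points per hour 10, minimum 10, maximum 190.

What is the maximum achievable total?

6530

Meeting every minimum uses 0+10+10+10+10 = 40 hours, leaving 460.
Order the courses by expected points per hour: Econ 19 > Lit 16 > Calc 10 > Chem 6 > Geo 5.
Give Econ 50 more to hit its cap of 60 ; 410 left.
Lit takes 190 more to reach its cap of 200 ; 220 left.
Calc takes 180 more to reach its cap of 190 ; 40 left.
Chem has room for 130 more but only 40 remain, so it gets 40.
Total = 6×40 + 16×200 + 5×10 + 19×60 + 10×190 = 6530.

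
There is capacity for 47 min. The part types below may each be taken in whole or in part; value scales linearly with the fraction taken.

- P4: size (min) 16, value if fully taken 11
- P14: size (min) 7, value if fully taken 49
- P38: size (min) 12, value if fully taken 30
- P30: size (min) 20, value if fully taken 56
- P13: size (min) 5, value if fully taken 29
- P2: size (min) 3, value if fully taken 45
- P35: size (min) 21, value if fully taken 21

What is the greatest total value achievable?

209

Sort by value density: P2 45/3≈15, P14 49/7≈7, P13 29/5≈5.8, P30 56/20≈2.8, P38 30/12≈2.5, P35 21/21≈1, P4 11/16≈0.688.
P2: take in full, 3 min for value 45 — 44 left.
All 7 min of P14 fit (value 49) — 37 remain.
All 5 min of P13 fit (value 29) — 32 remain.
P30: take in full, 20 min for value 56 — 12 left.
P38: take in full, 12 min for value 30 — 0 left.
Total value = 209.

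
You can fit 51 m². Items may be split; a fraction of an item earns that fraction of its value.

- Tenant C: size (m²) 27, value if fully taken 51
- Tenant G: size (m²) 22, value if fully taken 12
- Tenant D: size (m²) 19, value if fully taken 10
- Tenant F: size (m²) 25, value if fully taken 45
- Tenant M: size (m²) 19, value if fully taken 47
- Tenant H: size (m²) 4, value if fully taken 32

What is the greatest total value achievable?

131.8

Best value per unit of size first: Tenant H 32/4≈8, Tenant M 47/19≈2.47, Tenant C 51/27≈1.89, Tenant F 45/25≈1.8, Tenant G 12/22≈0.545, Tenant D 10/19≈0.526.
Take all of Tenant H (4 m², value 32) — 47 m² left.
Take all of Tenant M (19 m², value 47) — 28 m² left.
Take all of Tenant C (27 m², value 51) — 1 m² left.
1 m² left: a 1/25 share of Tenant F gives 45×1/25 = 1.8.
Total value = 131.8.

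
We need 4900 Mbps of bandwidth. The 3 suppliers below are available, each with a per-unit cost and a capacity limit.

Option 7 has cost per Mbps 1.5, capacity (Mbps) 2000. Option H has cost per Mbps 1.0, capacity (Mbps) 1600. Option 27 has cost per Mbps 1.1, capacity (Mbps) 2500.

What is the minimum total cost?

5550

Cheapest first:
Option H at 1.0: take all 1600 Mbps → 3300 still needed.
Take 2500 from Option 27 at 1.1 → need 800 more.
Option 7 at 1.5: take 800 of its 2000 → requirement met.
Cost = 1600×1.0 + 2500×1.1 + 800×1.5 = 5550.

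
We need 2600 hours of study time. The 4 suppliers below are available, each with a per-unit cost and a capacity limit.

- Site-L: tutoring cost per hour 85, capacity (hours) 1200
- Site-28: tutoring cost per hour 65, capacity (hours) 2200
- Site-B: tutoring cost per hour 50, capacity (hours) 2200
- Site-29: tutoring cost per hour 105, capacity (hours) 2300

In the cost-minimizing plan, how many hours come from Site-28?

400

Cheapest first:
Site-B at 50: take all 2200 hours → 400 still needed.
Site-28 (65): take the remaining 400 → done.
Site-L, Site-29: unused.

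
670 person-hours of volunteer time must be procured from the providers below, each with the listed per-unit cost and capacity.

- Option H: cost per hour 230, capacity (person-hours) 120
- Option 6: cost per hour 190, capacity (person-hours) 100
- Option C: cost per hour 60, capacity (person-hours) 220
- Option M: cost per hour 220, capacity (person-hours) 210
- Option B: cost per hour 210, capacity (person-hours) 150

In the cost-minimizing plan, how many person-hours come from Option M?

200

Use providers in increasing cost order.
Option C at 60: take all 220 person-hours → 450 still needed.
Option 6 at 190: take all 100 person-hours → 350 still needed.
Take 150 from Option B at 210 → need 200 more.
Option M at 220: take 200 of its 210 → requirement met.
Option H: unused.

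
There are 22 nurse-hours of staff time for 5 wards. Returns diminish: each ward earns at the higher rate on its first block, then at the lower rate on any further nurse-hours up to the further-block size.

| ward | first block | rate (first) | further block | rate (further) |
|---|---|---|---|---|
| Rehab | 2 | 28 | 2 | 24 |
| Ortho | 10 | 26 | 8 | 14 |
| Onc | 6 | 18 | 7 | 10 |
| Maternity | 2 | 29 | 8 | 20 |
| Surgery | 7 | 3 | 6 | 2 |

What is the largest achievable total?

542

Order all 10 blocks by rate: Maternity/T1 29 > Rehab/T1 28 > Ortho/T1 26 > Rehab/T2 24 > Maternity/T2 20 > Onc/T1 18 > Ortho/T2 14 > Onc/T2 10 > Surgery/T1 3 > Surgery/T2 2.
Maternity T1 at 29: fill all 2 — 20 left.
Rehab T1 at 28: fill all 2 — 18 left.
Ortho/T1 (26): +10 — 8 left.
Rehab/T2 (24): +2 — 6 left.
6 remain; put them into Maternity T2 at 20.
Total = 29×2 + 28×2 + 26×10 + 24×2 + 20×6 = 542.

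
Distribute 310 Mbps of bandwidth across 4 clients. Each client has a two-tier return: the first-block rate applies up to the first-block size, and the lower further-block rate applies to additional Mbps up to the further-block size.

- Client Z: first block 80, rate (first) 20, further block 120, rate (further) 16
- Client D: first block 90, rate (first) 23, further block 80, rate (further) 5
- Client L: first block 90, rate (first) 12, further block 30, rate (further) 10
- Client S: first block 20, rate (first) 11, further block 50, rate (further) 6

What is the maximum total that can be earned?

Order all 8 blocks by rate: Client D/first 23 > Client Z/first 20 > Client Z/second 16 > Client L/first 12 > Client S/first 11 > Client L/second 10 > Client S/second 6 > Client D/second 5.
Client D first at 23: fill all 90 ; 220 left.
Client Z/first (20): +80 ; 140 left.
Client Z/second (16): +120 ; 20 left.
20 remain; put them into Client L first at 12.
Total = 23×90 + 20×80 + 16×120 + 12×20 = 5830.

5830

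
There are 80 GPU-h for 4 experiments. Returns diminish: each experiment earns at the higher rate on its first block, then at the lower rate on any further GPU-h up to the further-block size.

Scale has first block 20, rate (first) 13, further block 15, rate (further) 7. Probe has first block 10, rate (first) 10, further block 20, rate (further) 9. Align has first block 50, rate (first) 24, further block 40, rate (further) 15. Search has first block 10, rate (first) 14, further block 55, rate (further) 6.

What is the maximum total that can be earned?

Order all 8 blocks by rate: Align/first 24 > Align/second 15 > Search/first 14 > Scale/first 13 > Probe/first 10 > Probe/second 9 > Scale/second 7 > Search/second 6.
Align first at 24: fill all 50 — 30 left.
Align second at 15: only 30 left, fill 30.
Total = 24×50 + 15×30 = 1650.

1650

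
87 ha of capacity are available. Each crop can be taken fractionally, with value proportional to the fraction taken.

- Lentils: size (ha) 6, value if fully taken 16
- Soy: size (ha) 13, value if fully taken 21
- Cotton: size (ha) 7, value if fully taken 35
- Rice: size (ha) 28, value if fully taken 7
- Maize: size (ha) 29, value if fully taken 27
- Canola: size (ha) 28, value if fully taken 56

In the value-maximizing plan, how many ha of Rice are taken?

Best value per unit of size first: Cotton 35/7≈5, Lentils 16/6≈2.67, Canola 56/28≈2, Soy 21/13≈1.62, Maize 27/29≈0.931, Rice 7/28≈0.25.
Cotton: take in full, 7 ha for value 35 ; 80 left.
Take all of Lentils (6 ha, value 16) ; 74 ha left.
Canola: take in full, 28 ha for value 56 ; 46 left.
Soy: take in full, 13 ha for value 21 ; 33 left.
All 29 ha of Maize fit (value 27) ; 4 remain.
Fill the last 4 ha with part of Rice: 4/28 of it earns 1.

4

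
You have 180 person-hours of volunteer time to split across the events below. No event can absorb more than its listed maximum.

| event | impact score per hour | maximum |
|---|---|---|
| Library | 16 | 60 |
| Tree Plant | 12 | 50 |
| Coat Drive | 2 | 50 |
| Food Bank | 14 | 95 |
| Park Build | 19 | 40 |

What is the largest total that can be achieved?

2840

Highest impact score per hour first: Park Build 19 > Library 16 > Food Bank 14 > Tree Plant 12 > Coat Drive 2.
Park Build: +40 to 40 (cap) — 140 left.
Library takes 60 to reach its cap of 60 — 80 left.
Food Bank: +80 (room for 95) → 80. Pool exhausted.
Total = 16×60 + 14×80 + 19×40 = 2840.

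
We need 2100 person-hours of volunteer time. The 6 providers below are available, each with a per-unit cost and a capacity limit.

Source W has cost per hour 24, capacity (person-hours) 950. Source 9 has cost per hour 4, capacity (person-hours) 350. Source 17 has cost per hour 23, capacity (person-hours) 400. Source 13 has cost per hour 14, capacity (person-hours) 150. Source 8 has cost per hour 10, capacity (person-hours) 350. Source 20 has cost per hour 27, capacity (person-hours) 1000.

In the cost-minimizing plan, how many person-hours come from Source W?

850

Cheapest first:
Take 350 from Source 9 at 4 ; need 1750 more.
Take 350 from Source 8 at 10 ; need 1400 more.
Take 150 from Source 13 at 14 ; need 1250 more.
Take 400 from Source 17 at 23 ; need 850 more.
Source W (24): take the remaining 850 ; done.
Source 20: unused.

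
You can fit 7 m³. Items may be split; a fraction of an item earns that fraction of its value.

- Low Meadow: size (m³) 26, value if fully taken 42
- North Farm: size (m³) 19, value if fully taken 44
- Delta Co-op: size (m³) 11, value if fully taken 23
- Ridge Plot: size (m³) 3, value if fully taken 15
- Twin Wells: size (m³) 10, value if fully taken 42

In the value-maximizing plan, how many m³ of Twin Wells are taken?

4

Rank by value-to-size ratio: Ridge Plot 15/3≈5, Twin Wells 42/10≈4.2, North Farm 44/19≈2.32, Delta Co-op 23/11≈2.09, Low Meadow 42/26≈1.62.
Ridge Plot: take in full, 3 m³ for value 15 → 4 left.
4 m³ left: a 4/10 share of Twin Wells gives 42×4/10 = 16.8.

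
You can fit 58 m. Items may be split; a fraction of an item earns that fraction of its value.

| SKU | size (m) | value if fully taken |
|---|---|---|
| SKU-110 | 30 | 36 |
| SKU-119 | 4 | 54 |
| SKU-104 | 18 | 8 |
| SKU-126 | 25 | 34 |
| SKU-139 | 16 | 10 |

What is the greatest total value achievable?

Rank by value-to-size ratio: SKU-119 54/4≈13.5, SKU-126 34/25≈1.36, SKU-110 36/30≈1.2, SKU-139 10/16≈0.625, SKU-104 8/18≈0.444.
All 4 m of SKU-119 fit (value 54) — 54 remain.
All 25 m of SKU-126 fit (value 34) — 29 remain.
29 m left: a 29/30 share of SKU-110 gives 36×29/30 = 34.8.
Total value = 122.8.

122.8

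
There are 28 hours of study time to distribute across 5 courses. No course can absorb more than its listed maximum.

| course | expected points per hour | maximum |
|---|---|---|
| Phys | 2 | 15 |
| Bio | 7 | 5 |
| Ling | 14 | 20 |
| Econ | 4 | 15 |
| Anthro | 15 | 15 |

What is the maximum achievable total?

407

Highest expected points per hour first: Anthro 15 > Ling 14 > Bio 7 > Econ 4 > Phys 2.
Give Anthro 15 to hit its cap of 15 ; 13 left.
Ling: +13 (room for 20) → 13. Pool exhausted.
Total = 14×13 + 15×15 = 407.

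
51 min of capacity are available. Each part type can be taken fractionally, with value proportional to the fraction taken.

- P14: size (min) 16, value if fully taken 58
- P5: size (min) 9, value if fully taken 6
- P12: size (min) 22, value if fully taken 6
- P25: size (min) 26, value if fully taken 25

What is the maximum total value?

89

Best value per unit of size first: P14 58/16≈3.62, P25 25/26≈0.962, P5 6/9≈0.667, P12 6/22≈0.273.
P14: take in full, 16 min for value 58 ; 35 left.
All 26 min of P25 fit (value 25) ; 9 remain.
P5: take in full, 9 min for value 6 ; 0 left.
Total value = 89.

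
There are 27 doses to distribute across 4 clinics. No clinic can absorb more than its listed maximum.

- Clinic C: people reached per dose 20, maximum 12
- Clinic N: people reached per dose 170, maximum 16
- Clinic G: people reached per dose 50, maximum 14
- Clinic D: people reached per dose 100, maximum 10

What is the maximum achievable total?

3770

Rank by people reached per dose: Clinic N 170 > Clinic D 100 > Clinic G 50 > Clinic C 20.
Give Clinic N 16 to hit its cap of 16 — 11 left.
Give Clinic D 10 to hit its cap of 10 — 1 left.
Clinic G has room for 14 but only 1 remain, so it gets 1.
Total = 170×16 + 50×1 + 100×10 = 3770.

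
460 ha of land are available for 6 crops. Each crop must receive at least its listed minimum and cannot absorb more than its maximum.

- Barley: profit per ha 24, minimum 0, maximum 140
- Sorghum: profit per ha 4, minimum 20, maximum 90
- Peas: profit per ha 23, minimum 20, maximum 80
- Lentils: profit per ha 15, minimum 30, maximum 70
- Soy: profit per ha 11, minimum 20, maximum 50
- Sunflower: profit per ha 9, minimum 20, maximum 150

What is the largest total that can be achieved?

7780

Meeting every minimum uses 0+20+20+30+20+20 = 110 ha, leaving 350.
Highest profit per ha first: Barley 24 > Peas 23 > Lentils 15 > Soy 11 > Sunflower 9 > Sorghum 4.
Barley: +140 to 140 (cap) — 210 left.
Peas: +60 to 80 (cap) — 150 left.
Lentils: +40 to 70 (cap) — 110 left.
Soy: +30 to 50 (cap) — 80 left.
Sunflower: +80 (room for 130) → 100. Pool exhausted.
Total = 24×140 + 4×20 + 23×80 + 15×70 + 11×50 + 9×100 = 7780.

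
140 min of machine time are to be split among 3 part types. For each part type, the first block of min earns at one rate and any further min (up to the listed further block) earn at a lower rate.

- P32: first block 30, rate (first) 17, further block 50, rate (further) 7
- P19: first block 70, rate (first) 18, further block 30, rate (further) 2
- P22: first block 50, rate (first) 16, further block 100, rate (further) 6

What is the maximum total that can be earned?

Order all 6 blocks by rate: P19/first 18 > P32/first 17 > P22/first 16 > P32/second 7 > P22/second 6 > P19/second 2.
P19 first at 18: fill all 70 → 70 left.
Fill P32 first block (30 at 17) → 40 left.
P22/first: +40 of 50 at 16; pool empty.
Total = 18×70 + 17×30 + 16×40 = 2410.

2410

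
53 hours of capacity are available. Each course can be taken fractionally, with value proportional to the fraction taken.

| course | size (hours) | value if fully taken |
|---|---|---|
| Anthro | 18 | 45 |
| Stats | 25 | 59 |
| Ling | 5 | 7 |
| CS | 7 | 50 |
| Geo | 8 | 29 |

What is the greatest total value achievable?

171.2

Best value per unit of size first: CS 50/7≈7.14, Geo 29/8≈3.62, Anthro 45/18≈2.5, Stats 59/25≈2.36, Ling 7/5≈1.4.
CS: take in full, 7 hours for value 50 → 46 left.
Geo: take in full, 8 hours for value 29 → 38 left.
Anthro: take in full, 18 hours for value 45 → 20 left.
Only 20 hours remain; take 20/25 of Stats for value 59×20/25 = 47.2.
Total value = 171.2.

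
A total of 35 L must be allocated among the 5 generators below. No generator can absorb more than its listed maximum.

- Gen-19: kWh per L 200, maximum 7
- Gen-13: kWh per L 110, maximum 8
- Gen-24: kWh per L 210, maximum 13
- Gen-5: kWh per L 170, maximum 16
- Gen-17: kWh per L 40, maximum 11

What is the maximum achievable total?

6680

Order the generators by kWh per L: Gen-24 210 > Gen-19 200 > Gen-5 170 > Gen-13 110 > Gen-17 40.
Gen-24: +13 to 13 (cap) ; 22 left.
Give Gen-19 7 to hit its cap of 7 ; 15 left.
Gen-5 has room for 16 but only 15 remain, so it gets 15.
Total = 200×7 + 210×13 + 170×15 = 6680.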